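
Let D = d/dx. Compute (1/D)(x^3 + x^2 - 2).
\frac{x^{4}}{4} + \frac{x^{3}}{3} - 2 x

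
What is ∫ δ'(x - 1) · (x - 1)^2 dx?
0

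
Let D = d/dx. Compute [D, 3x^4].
12 x^{3}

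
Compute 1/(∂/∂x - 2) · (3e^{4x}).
\frac{3 e^{4 x}}{2}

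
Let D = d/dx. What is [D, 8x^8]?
64 x^{7}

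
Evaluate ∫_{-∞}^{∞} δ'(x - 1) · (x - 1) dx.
-1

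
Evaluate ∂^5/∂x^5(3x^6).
2160 x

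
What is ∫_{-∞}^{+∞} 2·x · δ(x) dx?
0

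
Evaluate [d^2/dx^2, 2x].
4\frac{d}{dx}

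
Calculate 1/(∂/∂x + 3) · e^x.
\frac{e^{x}}{4}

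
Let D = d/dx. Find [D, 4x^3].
12 x^{2}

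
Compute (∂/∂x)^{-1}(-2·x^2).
- \frac{2 x^{3}}{3}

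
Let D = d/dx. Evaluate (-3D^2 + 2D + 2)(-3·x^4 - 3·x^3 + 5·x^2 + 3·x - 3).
- 6 x^{4} - 30 x^{3} + 100 x^{2} + 80 x - 30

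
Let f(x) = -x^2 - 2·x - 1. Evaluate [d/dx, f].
- 2 x - 2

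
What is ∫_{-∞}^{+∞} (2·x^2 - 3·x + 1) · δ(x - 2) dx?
3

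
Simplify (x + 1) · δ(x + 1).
0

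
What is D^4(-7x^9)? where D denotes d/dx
- 21168 x^{5}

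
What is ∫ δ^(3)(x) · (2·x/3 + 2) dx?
0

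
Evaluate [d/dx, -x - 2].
-1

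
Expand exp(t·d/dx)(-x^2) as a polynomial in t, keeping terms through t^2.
- t^{2} - 2 t x - x^{2}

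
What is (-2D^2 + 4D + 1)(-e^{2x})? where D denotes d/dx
- e^{2 x}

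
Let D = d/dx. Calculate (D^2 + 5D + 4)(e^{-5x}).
4 e^{- 5 x}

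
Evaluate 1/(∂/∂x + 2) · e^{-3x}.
- e^{- 3 x}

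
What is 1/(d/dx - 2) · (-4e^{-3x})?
\frac{4 e^{- 3 x}}{5}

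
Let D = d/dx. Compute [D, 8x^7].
56 x^{6}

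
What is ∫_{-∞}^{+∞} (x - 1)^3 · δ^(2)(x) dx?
-6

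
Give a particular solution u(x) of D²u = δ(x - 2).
\frac{|x - 2|}{2}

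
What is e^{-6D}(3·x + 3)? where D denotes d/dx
3 x - 15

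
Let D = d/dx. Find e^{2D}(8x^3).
8 x^{3} + 48 x^{2} + 96 x + 64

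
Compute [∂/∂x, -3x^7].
- 21 x^{6}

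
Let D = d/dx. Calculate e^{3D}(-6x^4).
- 6 x^{4} - 72 x^{3} - 324 x^{2} - 648 x - 486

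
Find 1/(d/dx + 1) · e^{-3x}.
- \frac{e^{- 3 x}}{2}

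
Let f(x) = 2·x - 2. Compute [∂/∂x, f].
2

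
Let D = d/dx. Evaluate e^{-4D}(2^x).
2^{x - 4}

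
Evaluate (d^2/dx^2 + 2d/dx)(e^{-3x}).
3 e^{- 3 x}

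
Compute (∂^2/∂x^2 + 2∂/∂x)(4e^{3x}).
60 e^{3 x}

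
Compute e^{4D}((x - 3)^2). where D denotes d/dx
x^{2} + 2 x + 1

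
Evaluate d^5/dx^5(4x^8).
26880 x^{3}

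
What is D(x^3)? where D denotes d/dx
3 x^{2}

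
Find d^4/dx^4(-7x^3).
0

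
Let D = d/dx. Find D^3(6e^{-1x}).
- 6 e^{- x}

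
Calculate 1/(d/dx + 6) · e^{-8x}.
- \frac{e^{- 8 x}}{2}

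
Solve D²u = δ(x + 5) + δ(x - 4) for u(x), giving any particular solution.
\frac{|x + 5|}{2} + \frac{|x - 4|}{2}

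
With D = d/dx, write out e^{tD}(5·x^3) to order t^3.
5 t^{3} + 15 t^{2} x + 15 t x^{2} + 5 x^{3}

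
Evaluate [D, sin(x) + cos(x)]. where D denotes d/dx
- \sin{\left(x \right)} + \cos{\left(x \right)}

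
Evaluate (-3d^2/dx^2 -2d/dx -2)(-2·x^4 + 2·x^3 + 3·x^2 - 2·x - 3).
4 x^{4} + 12 x^{3} + 54 x^{2} - 44 x - 8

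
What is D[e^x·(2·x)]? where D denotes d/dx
2 \left(x + 1\right) e^{x}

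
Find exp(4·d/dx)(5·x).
5 x + 20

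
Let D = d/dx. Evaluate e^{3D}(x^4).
x^{4} + 12 x^{3} + 54 x^{2} + 108 x + 81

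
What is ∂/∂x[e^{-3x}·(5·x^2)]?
5 x \left(2 - 3 x\right) e^{- 3 x}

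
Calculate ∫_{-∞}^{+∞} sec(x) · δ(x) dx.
1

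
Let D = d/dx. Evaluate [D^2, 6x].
12D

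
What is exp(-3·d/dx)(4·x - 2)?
4 x - 14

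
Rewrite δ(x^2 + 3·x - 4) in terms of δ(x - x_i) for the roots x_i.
\frac{\delta(x - 1) + \delta(x + 4)}{5}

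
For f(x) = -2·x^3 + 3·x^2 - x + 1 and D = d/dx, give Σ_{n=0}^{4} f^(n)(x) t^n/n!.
- 2 t^{3} - t^{2} \left(6 x - 3\right) - t \left(6 x^{2} - 6 x + 1\right) - 2 x^{3} + 3 x^{2} - x + 1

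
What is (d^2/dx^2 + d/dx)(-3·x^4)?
12 x^{2} \left(- x - 3\right)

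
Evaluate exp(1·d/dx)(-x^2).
- x^{2} - 2 x - 1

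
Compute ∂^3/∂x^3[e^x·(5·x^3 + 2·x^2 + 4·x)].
\left(5 x^{3} + 47 x^{2} + 106 x + 54\right) e^{x}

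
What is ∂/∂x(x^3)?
3 x^{2}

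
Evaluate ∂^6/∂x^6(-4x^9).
- 241920 x^{3}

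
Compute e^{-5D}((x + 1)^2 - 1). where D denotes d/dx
x^{2} - 8 x + 15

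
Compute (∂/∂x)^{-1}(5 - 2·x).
- x^{2} + 5 x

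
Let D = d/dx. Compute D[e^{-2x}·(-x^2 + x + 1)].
\left(2 x^{2} - 4 x - 1\right) e^{- 2 x}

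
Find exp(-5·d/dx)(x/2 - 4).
\frac{x}{2} - \frac{13}{2}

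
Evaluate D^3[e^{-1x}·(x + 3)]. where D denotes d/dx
- x e^{- x}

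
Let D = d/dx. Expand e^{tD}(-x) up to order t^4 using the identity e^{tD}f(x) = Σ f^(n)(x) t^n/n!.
- t - x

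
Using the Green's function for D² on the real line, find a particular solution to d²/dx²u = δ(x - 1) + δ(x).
\frac{|x - 1|}{2} + \frac{|x|}{2}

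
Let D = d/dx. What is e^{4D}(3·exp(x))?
3 e^{x + 4}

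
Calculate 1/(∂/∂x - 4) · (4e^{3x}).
- 4 e^{3 x}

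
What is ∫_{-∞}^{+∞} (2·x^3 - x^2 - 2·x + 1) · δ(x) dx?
1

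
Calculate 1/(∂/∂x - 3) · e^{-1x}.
- \frac{e^{- x}}{4}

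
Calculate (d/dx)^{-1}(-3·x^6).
- \frac{3 x^{7}}{7}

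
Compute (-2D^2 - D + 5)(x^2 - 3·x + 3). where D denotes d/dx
5 x^{2} - 17 x + 14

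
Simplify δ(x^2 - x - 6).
\frac{\delta(x + 2) + \delta(x - 3)}{5}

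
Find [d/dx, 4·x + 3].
4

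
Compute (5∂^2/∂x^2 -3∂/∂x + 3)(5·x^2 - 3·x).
15 x^{2} - 39 x + 59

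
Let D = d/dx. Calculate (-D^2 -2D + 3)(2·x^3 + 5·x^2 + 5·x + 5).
6 x^{3} + 3 x^{2} - 17 x - 5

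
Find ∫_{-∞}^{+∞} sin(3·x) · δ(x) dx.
0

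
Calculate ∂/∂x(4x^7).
28 x^{6}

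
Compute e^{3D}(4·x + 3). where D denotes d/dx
4 x + 15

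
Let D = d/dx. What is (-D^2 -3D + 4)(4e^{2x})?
- 24 e^{2 x}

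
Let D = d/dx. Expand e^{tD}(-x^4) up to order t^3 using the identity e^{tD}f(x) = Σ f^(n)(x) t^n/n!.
x \left(- 4 t^{3} - 6 t^{2} x - 4 t x^{2} - x^{3}\right)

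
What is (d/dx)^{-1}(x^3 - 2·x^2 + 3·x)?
\frac{x^{4}}{4} - \frac{2 x^{3}}{3} + \frac{3 x^{2}}{2}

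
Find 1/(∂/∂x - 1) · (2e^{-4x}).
- \frac{2 e^{- 4 x}}{5}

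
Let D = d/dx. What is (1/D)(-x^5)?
- \frac{x^{6}}{6}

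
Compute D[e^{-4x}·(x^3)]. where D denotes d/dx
x^{2} \left(3 - 4 x\right) e^{- 4 x}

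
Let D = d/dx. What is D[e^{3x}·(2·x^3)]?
6 x^{2} \left(x + 1\right) e^{3 x}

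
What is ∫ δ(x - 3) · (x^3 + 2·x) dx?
33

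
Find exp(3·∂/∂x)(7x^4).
7 x^{4} + 84 x^{3} + 378 x^{2} + 756 x + 567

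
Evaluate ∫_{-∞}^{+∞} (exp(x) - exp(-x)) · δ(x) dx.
0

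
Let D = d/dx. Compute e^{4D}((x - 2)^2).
x^{2} + 4 x + 4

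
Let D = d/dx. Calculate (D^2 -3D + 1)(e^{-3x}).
19 e^{- 3 x}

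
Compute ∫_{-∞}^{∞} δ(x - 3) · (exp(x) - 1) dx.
-1 + e^{3}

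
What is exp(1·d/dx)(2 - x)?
1 - x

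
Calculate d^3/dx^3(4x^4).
96 x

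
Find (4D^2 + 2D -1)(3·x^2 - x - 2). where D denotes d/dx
- 3 x^{2} + 13 x + 24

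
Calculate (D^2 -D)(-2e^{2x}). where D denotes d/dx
- 4 e^{2 x}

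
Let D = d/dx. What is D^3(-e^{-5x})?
125 e^{- 5 x}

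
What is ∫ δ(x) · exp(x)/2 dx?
\frac{1}{2}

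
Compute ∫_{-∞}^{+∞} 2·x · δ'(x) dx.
-2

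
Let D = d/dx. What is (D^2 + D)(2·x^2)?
4 x + 4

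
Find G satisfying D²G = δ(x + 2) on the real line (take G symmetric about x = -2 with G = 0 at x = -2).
\frac{|x + 2|}{2}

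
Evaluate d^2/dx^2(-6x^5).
- 120 x^{3}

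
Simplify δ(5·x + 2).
\frac{\delta(x + 2/5)}{5}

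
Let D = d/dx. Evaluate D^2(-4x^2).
-8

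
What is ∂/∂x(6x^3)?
18 x^{2}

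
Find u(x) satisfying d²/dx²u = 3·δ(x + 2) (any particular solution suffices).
\frac{3|x + 2|}{2}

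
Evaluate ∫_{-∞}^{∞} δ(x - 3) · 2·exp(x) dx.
2 e^{3}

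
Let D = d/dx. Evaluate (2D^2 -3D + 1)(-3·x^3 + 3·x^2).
- 3 x^{3} + 30 x^{2} - 54 x + 12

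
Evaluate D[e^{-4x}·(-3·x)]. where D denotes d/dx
3 \left(4 x - 1\right) e^{- 4 x}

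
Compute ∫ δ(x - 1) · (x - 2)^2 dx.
1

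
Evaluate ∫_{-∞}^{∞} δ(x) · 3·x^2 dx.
0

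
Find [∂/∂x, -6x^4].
- 24 x^{3}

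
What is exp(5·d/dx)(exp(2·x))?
e^{2 x + 10}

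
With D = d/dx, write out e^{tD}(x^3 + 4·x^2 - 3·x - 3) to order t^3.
t^{3} + t^{2} \left(3 x + 4\right) + t \left(3 x^{2} + 8 x - 3\right) + x^{3} + 4 x^{2} - 3 x - 3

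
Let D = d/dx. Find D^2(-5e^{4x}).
- 80 e^{4 x}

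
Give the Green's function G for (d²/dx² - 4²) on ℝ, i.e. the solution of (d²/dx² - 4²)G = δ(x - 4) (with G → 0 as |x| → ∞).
-\frac{e^{-4|x - 4|}}{8}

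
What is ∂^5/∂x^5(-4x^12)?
- 380160 x^{7}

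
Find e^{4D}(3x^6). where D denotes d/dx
3 x^{6} + 72 x^{5} + 720 x^{4} + 3840 x^{3} + 11520 x^{2} + 18432 x + 12288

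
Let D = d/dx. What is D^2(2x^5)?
40 x^{3}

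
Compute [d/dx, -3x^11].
- 33 x^{10}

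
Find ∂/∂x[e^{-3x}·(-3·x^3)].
9 x^{2} \left(x - 1\right) e^{- 3 x}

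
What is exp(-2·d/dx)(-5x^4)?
- 5 x^{4} + 40 x^{3} - 120 x^{2} + 160 x - 80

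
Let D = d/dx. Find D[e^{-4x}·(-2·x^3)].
x^{2} \left(8 x - 6\right) e^{- 4 x}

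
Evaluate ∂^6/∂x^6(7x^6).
5040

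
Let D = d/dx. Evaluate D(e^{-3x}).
- 3 e^{- 3 x}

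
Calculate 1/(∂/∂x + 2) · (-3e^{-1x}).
- 3 e^{- x}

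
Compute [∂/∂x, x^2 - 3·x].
2 x - 3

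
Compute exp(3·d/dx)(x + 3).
x + 6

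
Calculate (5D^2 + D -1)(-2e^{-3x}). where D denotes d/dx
- 82 e^{- 3 x}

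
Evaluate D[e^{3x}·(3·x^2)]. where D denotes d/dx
3 x \left(3 x + 2\right) e^{3 x}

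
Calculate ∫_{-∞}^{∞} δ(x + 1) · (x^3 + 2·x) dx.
-3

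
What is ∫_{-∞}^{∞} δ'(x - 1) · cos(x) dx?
\sin{\left(1 \right)}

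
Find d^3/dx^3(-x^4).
- 24 x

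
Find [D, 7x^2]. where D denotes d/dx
14 x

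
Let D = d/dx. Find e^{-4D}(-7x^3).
- 7 x^{3} + 84 x^{2} - 336 x + 448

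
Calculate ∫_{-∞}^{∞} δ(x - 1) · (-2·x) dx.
-2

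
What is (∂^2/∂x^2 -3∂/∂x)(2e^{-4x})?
56 e^{- 4 x}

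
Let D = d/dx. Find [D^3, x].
3D^{2}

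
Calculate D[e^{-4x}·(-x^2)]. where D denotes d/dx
2 x \left(2 x - 1\right) e^{- 4 x}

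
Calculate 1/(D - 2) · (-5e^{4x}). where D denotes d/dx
- \frac{5 e^{4 x}}{2}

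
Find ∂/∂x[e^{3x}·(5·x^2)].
5 x \left(3 x + 2\right) e^{3 x}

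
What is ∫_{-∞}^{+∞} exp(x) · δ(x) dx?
1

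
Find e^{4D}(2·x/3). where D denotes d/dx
\frac{2 x}{3} + \frac{8}{3}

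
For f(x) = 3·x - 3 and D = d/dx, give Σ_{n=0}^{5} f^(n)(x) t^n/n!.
3 t + 3 x - 3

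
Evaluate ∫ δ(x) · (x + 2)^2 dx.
4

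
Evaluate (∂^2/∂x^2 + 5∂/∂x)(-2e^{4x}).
- 72 e^{4 x}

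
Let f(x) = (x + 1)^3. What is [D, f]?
3 \left(x + 1\right)^{2}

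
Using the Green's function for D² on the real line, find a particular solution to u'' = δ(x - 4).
\frac{|x - 4|}{2}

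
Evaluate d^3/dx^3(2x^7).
420 x^{4}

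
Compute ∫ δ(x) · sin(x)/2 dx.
0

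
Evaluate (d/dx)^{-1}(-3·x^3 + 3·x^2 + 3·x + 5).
- \frac{3 x^{4}}{4} + x^{3} + \frac{3 x^{2}}{2} + 5 x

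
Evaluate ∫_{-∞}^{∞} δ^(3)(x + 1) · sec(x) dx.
\left(5 + 6 \tan^{2}{\left(1 \right)}\right) \tan{\left(1 \right)} \sec{\left(1 \right)}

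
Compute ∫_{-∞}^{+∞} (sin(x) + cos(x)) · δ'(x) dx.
-1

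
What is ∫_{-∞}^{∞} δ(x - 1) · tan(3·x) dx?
\tan{\left(3 \right)}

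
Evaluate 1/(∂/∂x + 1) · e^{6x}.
\frac{e^{6 x}}{7}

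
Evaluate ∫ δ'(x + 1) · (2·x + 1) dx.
-2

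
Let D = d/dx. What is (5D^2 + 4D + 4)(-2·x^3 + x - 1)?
8 x \left(- x^{2} - 3 x - 7\right)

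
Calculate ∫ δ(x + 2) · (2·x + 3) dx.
-1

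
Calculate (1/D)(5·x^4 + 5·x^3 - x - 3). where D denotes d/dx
x^{5} + \frac{5 x^{4}}{4} - \frac{x^{2}}{2} - 3 x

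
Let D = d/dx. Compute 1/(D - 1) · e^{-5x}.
- \frac{e^{- 5 x}}{6}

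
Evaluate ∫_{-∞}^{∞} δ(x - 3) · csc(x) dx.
\csc{\left(3 \right)}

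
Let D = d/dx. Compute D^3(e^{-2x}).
- 8 e^{- 2 x}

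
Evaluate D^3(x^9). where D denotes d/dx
504 x^{6}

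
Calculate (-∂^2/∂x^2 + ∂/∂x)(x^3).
3 x \left(x - 2\right)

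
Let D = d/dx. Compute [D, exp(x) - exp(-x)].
2 \cosh{\left(x \right)}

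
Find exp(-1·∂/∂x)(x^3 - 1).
x^{3} - 3 x^{2} + 3 x - 2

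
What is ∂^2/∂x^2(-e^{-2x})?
- 4 e^{- 2 x}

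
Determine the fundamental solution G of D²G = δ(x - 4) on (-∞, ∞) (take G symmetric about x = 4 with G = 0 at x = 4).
\frac{|x - 4|}{2}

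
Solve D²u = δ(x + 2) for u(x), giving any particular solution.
\frac{|x + 2|}{2}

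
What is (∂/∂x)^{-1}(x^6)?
\frac{x^{7}}{7}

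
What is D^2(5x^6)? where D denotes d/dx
150 x^{4}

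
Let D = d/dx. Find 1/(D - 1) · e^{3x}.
\frac{e^{3 x}}{2}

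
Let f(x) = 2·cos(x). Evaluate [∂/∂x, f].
- 2 \sin{\left(x \right)}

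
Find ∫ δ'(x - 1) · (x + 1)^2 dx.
-4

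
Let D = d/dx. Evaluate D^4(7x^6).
2520 x^{2}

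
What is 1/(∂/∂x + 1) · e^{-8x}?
- \frac{e^{- 8 x}}{7}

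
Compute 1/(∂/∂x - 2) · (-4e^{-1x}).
\frac{4 e^{- x}}{3}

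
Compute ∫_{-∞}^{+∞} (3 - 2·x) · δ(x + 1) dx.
5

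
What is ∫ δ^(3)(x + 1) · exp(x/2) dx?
- \frac{1}{8 e^{\frac{1}{2}}}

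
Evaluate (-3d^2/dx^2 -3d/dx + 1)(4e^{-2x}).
- 20 e^{- 2 x}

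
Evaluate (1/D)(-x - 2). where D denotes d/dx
- \frac{x^{2}}{2} - 2 x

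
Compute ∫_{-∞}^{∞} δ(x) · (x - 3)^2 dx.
9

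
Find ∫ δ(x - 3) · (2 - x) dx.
-1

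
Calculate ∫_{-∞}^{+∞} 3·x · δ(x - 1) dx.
3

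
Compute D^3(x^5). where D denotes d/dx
60 x^{2}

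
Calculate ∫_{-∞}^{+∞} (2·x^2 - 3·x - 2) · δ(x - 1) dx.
-3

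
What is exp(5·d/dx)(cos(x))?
\cos{\left(x + 5 \right)}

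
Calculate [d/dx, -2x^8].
- 16 x^{7}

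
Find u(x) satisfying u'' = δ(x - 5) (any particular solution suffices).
\frac{|x - 5|}{2}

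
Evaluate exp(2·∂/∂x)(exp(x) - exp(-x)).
2 \sinh{\left(x + 2 \right)}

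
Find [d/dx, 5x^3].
15 x^{2}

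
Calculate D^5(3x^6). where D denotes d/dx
2160 x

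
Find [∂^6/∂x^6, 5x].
30\frac{d^{5}}{dx^{5}}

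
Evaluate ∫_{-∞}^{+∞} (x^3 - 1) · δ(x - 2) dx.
7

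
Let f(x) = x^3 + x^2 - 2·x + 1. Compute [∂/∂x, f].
3 x^{2} + 2 x - 2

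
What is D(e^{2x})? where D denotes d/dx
2 e^{2 x}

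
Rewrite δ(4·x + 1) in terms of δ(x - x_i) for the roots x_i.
\frac{\delta(x + 1/4)}{4}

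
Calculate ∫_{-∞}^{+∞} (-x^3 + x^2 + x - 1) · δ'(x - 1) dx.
0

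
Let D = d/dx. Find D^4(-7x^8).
- 11760 x^{4}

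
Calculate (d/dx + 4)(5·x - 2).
20 x - 3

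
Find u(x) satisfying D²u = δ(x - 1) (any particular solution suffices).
\frac{|x - 1|}{2}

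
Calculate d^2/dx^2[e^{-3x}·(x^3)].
3 x \left(3 x^{2} - 6 x + 2\right) e^{- 3 x}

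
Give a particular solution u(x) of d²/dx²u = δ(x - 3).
\frac{|x - 3|}{2}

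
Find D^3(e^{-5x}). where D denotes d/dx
- 125 e^{- 5 x}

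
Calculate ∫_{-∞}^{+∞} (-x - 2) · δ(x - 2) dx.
-4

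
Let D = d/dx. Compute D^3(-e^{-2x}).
8 e^{- 2 x}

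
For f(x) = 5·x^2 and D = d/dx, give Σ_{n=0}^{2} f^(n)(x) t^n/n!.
5 t^{2} + 10 t x + 5 x^{2}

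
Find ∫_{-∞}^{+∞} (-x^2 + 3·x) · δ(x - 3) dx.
0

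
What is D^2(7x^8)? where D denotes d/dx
392 x^{6}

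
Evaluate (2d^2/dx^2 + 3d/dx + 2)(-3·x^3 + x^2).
- 6 x^{3} - 25 x^{2} - 30 x + 4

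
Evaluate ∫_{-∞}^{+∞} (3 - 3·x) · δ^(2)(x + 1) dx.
0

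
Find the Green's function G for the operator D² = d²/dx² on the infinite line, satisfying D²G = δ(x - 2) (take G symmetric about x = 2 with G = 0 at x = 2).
\frac{|x - 2|}{2}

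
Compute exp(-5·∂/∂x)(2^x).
2^{x - 5}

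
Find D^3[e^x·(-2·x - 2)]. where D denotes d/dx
2 \left(- x - 4\right) e^{x}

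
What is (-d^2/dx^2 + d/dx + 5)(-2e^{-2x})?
2 e^{- 2 x}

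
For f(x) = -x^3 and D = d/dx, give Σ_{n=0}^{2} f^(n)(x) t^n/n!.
x \left(- 3 t^{2} - 3 t x - x^{2}\right)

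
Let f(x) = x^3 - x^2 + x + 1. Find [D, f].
3 x^{2} - 2 x + 1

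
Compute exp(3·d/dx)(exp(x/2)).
e^{\frac{x}{2} + \frac{3}{2}}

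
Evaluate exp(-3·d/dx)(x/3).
\frac{x}{3} - 1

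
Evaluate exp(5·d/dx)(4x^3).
4 x^{3} + 60 x^{2} + 300 x + 500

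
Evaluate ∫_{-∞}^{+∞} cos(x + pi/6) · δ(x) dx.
\frac{\sqrt{3}}{2}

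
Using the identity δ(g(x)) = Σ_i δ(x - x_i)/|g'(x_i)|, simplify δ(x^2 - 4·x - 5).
\frac{\delta(x + 1) + \delta(x - 5)}{6}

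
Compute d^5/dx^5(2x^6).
1440 x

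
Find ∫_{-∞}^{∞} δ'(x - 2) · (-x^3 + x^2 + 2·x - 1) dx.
6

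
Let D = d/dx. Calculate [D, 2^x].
2^{x} \log{\left(2 \right)}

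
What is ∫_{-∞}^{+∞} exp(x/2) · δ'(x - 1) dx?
- \frac{e^{\frac{1}{2}}}{2}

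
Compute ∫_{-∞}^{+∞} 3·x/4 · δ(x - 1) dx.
\frac{3}{4}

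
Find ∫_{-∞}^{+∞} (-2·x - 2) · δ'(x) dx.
2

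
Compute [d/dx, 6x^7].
42 x^{6}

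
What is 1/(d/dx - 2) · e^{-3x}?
- \frac{e^{- 3 x}}{5}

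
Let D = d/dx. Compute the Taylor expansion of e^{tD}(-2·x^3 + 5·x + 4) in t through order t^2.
- 6 t^{2} x - t \left(6 x^{2} - 5\right) - 2 x^{3} + 5 x + 4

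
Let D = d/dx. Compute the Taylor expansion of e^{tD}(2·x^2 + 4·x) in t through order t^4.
2 t^{2} + 4 t \left(x + 1\right) + 2 x^{2} + 4 x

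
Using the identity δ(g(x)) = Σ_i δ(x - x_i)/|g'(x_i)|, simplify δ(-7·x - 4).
\frac{\delta(x + 4/7)}{7}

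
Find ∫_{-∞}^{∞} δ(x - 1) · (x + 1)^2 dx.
4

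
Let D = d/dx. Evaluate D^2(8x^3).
48 x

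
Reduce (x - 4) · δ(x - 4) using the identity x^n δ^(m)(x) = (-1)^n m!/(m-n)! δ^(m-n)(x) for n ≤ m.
0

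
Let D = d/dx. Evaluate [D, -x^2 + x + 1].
1 - 2 x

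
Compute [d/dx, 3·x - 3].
3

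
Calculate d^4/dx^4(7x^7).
5880 x^{3}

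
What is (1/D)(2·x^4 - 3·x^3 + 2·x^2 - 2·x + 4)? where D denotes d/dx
\frac{2 x^{5}}{5} - \frac{3 x^{4}}{4} + \frac{2 x^{3}}{3} - x^{2} + 4 x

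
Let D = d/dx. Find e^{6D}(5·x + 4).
5 x + 34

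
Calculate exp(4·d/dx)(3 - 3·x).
- 3 x - 9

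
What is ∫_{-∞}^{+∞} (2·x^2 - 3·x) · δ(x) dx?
0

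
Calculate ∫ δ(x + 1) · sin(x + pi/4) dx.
\cos{\left(\frac{\pi}{4} + 1 \right)}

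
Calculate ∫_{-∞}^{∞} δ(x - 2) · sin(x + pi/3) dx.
\sin{\left(\frac{\pi}{3} + 2 \right)}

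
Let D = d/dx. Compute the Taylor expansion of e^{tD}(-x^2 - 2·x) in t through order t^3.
- t^{2} - 2 t \left(x + 1\right) - x^{2} - 2 x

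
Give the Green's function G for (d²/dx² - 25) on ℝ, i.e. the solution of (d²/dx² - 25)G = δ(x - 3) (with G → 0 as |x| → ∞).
-\frac{e^{-5|x - 3|}}{10}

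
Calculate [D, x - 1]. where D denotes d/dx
1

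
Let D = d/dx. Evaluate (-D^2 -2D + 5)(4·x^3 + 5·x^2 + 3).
20 x^{3} + x^{2} - 44 x + 5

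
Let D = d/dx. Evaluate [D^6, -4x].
-24D^{5}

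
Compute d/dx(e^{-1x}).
- e^{- x}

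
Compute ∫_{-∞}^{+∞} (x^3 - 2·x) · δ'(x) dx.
2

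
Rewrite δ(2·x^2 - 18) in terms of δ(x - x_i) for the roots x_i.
\frac{\delta(x - 3) + \delta(x + 3)}{12}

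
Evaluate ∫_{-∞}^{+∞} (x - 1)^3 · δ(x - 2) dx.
1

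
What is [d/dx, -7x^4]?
- 28 x^{3}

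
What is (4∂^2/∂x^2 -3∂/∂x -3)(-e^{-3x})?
- 42 e^{- 3 x}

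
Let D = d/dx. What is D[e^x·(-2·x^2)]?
2 x \left(- x - 2\right) e^{x}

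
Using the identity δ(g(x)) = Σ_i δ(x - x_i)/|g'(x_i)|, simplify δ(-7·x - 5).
\frac{\delta(x + 5/7)}{7}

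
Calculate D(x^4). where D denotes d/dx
4 x^{3}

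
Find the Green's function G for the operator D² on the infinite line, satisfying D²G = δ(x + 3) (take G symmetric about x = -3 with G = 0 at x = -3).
\frac{|x + 3|}{2}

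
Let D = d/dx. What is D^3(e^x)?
e^{x}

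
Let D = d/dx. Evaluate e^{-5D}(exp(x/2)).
e^{\frac{x}{2} - \frac{5}{2}}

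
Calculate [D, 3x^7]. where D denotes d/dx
21 x^{6}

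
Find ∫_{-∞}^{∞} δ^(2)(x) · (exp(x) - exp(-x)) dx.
0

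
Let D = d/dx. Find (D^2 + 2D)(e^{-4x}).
8 e^{- 4 x}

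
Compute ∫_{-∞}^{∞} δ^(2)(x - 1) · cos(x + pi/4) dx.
- \cos{\left(\frac{\pi}{4} + 1 \right)}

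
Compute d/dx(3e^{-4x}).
- 12 e^{- 4 x}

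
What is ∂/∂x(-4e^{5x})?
- 20 e^{5 x}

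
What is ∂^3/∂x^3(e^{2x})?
8 e^{2 x}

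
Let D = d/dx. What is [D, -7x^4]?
- 28 x^{3}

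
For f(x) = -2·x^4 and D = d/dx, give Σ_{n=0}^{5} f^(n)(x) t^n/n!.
- 2 t^{4} - 8 t^{3} x - 12 t^{2} x^{2} - 8 t x^{3} - 2 x^{4}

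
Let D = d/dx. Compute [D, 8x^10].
80 x^{9}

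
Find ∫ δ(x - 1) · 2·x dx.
2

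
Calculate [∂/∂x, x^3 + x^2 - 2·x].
3 x^{2} + 2 x - 2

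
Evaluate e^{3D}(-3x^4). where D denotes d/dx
- 3 x^{4} - 36 x^{3} - 162 x^{2} - 324 x - 243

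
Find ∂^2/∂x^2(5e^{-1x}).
5 e^{- x}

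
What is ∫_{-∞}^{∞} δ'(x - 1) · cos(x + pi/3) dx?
\sin{\left(1 + \frac{\pi}{3} \right)}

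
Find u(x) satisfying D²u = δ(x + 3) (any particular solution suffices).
\frac{|x + 3|}{2}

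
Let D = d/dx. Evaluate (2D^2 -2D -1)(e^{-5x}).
59 e^{- 5 x}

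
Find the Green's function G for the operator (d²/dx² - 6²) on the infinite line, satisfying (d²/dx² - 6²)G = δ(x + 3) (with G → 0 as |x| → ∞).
-\frac{e^{-6|x + 3|}}{12}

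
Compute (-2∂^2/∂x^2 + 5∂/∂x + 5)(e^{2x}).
7 e^{2 x}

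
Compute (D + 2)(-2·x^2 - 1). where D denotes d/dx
- 4 x^{2} - 4 x - 2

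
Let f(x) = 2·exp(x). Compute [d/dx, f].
2 e^{x}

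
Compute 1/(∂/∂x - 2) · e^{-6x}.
- \frac{e^{- 6 x}}{8}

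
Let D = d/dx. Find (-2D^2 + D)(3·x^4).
12 x^{2} \left(x - 6\right)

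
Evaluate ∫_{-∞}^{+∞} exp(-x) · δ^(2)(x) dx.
1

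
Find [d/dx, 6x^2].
12 x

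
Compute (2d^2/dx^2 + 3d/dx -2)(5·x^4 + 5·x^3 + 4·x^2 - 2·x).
- 10 x^{4} + 50 x^{3} + 157 x^{2} + 88 x + 10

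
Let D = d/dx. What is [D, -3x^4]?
- 12 x^{3}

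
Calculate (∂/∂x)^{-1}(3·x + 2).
\frac{3 x^{2}}{2} + 2 x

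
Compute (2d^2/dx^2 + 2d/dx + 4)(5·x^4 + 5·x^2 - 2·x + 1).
20 x^{4} + 40 x^{3} + 140 x^{2} + 12 x + 20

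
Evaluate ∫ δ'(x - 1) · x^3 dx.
-3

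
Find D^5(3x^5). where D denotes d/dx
360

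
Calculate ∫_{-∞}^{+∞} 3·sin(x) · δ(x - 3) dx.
3 \sin{\left(3 \right)}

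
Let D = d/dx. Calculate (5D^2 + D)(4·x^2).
8 x + 40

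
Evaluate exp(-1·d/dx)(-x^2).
- x^{2} + 2 x - 1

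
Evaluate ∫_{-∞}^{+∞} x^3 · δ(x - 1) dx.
1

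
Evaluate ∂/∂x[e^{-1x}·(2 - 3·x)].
\left(3 x - 5\right) e^{- x}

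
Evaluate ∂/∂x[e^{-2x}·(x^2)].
2 x \left(1 - x\right) e^{- 2 x}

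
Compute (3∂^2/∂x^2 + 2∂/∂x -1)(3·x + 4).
2 - 3 x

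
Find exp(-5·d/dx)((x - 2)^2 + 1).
x^{2} - 14 x + 50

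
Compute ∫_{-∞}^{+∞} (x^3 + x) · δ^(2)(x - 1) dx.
6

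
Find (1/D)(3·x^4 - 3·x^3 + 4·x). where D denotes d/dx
\frac{3 x^{5}}{5} - \frac{3 x^{4}}{4} + 2 x^{2}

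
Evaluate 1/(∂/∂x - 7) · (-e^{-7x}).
\frac{e^{- 7 x}}{14}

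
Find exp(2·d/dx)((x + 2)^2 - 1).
x^{2} + 8 x + 15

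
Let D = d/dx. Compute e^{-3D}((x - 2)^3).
x^{3} - 15 x^{2} + 75 x - 125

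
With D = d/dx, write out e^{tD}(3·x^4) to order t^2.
3 x^{2} \left(6 t^{2} + 4 t x + x^{2}\right)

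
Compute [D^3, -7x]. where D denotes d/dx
-21D^{2}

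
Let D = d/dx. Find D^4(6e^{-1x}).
6 e^{- x}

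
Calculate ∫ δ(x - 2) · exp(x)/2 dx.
\frac{e^{2}}{2}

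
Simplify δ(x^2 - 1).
\frac{\delta(x - 1) + \delta(x + 1)}{2}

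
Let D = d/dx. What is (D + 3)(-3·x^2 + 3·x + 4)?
- 9 x^{2} + 3 x + 15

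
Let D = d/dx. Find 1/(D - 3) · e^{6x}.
\frac{e^{6 x}}{3}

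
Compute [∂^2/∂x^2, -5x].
-10\frac{d}{dx}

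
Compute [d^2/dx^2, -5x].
-10\frac{d}{dx}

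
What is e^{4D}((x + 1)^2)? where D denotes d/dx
x^{2} + 10 x + 25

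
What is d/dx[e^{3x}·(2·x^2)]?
2 x \left(3 x + 2\right) e^{3 x}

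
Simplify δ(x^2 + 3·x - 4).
\frac{\delta(x - 1) + \delta(x + 4)}{5}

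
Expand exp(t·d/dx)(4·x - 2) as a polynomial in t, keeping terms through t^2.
4 t + 4 x - 2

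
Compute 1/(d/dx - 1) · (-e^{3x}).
- \frac{e^{3 x}}{2}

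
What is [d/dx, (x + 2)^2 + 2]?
2 x + 4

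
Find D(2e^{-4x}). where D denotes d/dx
- 8 e^{- 4 x}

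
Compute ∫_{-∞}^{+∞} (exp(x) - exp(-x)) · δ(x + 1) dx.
- 2 \sinh{\left(1 \right)}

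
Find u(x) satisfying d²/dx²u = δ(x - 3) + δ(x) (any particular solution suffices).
\frac{|x - 3|}{2} + \frac{|x|}{2}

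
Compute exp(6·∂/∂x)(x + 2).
x + 8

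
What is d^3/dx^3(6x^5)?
360 x^{2}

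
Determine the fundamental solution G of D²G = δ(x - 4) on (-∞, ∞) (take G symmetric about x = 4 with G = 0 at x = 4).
\frac{|x - 4|}{2}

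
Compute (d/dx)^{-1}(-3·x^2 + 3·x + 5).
- x^{3} + \frac{3 x^{2}}{2} + 5 x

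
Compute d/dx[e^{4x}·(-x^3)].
x^{2} \left(- 4 x - 3\right) e^{4 x}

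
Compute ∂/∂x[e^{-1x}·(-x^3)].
x^{2} \left(x - 3\right) e^{- x}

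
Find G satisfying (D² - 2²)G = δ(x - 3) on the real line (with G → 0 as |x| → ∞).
-\frac{e^{-2|x - 3|}}{4}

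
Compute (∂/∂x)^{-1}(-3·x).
- \frac{3 x^{2}}{2}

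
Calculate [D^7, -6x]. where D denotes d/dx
-42D^{6}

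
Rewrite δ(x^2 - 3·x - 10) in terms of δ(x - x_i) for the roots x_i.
\frac{\delta(x + 2) + \delta(x - 5)}{7}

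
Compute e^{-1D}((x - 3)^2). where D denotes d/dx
x^{2} - 8 x + 16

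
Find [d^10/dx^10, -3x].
-30\frac{d^{9}}{dx^{9}}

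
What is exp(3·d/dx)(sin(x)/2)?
\frac{\sin{\left(x + 3 \right)}}{2}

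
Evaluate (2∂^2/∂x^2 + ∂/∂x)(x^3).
3 x \left(x + 4\right)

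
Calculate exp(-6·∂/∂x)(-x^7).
- x^{7} + 42 x^{6} - 756 x^{5} + 7560 x^{4} - 45360 x^{3} + 163296 x^{2} - 326592 x + 279936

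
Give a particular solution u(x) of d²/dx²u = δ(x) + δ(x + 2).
\frac{|x|}{2} + \frac{|x + 2|}{2}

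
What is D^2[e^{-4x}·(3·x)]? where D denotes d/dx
24 \left(2 x - 1\right) e^{- 4 x}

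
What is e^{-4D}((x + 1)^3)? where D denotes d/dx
x^{3} - 9 x^{2} + 27 x - 27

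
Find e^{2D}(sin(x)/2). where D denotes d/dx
\frac{\sin{\left(x + 2 \right)}}{2}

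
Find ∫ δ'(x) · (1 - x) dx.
1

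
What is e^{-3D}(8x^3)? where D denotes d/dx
8 x^{3} - 72 x^{2} + 216 x - 216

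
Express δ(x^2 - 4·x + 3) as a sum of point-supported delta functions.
\frac{\delta(x - 1) + \delta(x - 3)}{2}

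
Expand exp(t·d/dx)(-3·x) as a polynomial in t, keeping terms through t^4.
- 3 t - 3 x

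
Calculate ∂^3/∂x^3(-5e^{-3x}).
135 e^{- 3 x}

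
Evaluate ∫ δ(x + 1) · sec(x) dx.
\sec{\left(1 \right)}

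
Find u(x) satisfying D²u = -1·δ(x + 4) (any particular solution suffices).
-\frac{|x + 4|}{2}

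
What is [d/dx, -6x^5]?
- 30 x^{4}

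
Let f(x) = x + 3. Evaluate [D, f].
1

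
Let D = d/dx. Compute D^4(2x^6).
720 x^{2}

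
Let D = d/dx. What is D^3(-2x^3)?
-12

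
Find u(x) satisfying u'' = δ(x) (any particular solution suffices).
\frac{|x|}{2}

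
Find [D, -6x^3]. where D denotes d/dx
- 18 x^{2}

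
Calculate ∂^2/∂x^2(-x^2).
-2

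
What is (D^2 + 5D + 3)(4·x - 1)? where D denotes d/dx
12 x + 17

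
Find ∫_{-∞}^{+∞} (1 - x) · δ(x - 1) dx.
0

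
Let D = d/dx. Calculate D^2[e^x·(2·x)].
2 \left(x + 2\right) e^{x}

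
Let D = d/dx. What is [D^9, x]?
9D^{8}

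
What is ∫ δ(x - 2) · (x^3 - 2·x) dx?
4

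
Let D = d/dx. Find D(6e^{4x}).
24 e^{4 x}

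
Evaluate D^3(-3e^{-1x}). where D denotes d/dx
3 e^{- x}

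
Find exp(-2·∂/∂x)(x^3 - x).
x^{3} - 6 x^{2} + 11 x - 6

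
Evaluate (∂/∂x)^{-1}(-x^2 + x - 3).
- \frac{x^{3}}{3} + \frac{x^{2}}{2} - 3 x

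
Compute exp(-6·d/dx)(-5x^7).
- 5 x^{7} + 210 x^{6} - 3780 x^{5} + 37800 x^{4} - 226800 x^{3} + 816480 x^{2} - 1632960 x + 1399680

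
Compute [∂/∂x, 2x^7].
14 x^{6}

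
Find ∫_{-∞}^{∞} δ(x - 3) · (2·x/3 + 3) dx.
5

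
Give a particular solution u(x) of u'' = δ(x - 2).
\frac{|x - 2|}{2}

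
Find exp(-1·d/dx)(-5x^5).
- 5 x^{5} + 25 x^{4} - 50 x^{3} + 50 x^{2} - 25 x + 5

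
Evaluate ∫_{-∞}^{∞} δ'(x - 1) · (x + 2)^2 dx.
-6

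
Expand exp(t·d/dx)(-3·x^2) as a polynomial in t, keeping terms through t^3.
- 3 t^{2} - 6 t x - 3 x^{2}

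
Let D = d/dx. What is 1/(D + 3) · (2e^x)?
\frac{e^{x}}{2}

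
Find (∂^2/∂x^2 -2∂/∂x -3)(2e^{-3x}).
24 e^{- 3 x}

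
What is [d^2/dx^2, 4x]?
8\frac{d}{dx}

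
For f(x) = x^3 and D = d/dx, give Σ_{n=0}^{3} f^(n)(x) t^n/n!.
t^{3} + 3 t^{2} x + 3 t x^{2} + x^{3}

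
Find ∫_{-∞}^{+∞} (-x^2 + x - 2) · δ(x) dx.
-2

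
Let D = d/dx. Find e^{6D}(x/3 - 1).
\frac{x}{3} + 1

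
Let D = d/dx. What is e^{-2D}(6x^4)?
6 x^{4} - 48 x^{3} + 144 x^{2} - 192 x + 96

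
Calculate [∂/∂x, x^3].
3 x^{2}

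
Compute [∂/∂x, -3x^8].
- 24 x^{7}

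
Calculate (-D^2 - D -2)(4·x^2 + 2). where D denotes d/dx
- 8 x^{2} - 8 x - 12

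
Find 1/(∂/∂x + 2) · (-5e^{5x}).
- \frac{5 e^{5 x}}{7}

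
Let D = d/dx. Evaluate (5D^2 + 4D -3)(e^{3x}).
54 e^{3 x}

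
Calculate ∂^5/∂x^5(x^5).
120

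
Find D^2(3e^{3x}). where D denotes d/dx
27 e^{3 x}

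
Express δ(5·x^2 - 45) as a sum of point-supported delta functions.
\frac{\delta(x - 3) + \delta(x + 3)}{30}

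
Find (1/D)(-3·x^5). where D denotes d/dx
- \frac{x^{6}}{2}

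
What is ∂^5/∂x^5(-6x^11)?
- 332640 x^{6}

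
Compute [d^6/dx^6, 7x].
42\frac{d^{5}}{dx^{5}}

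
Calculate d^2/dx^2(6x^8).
336 x^{6}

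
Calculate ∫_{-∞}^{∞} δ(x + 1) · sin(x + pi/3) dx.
\cos{\left(\frac{\pi}{6} + 1 \right)}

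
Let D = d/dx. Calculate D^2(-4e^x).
- 4 e^{x}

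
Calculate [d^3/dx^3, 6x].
18\frac{d^{2}}{dx^{2}}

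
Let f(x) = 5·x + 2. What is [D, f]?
5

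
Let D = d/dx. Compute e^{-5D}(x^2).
x^{2} - 10 x + 25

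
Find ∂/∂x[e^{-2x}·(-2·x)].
2 \left(2 x - 1\right) e^{- 2 x}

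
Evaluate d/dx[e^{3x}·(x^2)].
x \left(3 x + 2\right) e^{3 x}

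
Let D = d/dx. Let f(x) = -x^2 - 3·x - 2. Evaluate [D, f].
- 2 x - 3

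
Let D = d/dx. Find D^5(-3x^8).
- 20160 x^{3}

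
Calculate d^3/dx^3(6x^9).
3024 x^{6}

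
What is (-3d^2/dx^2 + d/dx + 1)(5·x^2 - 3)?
5 x^{2} + 10 x - 33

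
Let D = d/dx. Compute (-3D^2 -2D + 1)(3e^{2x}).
- 45 e^{2 x}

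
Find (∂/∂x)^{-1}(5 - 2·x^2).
- \frac{2 x^{3}}{3} + 5 x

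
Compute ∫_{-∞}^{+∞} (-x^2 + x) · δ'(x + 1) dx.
-3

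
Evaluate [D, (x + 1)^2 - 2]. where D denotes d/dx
2 x + 2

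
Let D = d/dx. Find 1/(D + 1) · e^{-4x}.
- \frac{e^{- 4 x}}{3}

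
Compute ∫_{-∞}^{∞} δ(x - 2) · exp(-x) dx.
e^{-2}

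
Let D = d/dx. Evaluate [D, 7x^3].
21 x^{2}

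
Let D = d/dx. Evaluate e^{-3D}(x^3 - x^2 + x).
x^{3} - 10 x^{2} + 34 x - 39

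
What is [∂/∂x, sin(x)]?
\cos{\left(x \right)}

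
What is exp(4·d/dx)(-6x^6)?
- 6 x^{6} - 144 x^{5} - 1440 x^{4} - 7680 x^{3} - 23040 x^{2} - 36864 x - 24576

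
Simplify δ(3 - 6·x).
\frac{\delta(x - 1/2)}{6}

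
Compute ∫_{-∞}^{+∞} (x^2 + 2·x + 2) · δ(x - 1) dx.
5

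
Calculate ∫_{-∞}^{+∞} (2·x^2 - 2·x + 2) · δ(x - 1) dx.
2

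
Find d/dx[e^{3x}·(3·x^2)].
3 x \left(3 x + 2\right) e^{3 x}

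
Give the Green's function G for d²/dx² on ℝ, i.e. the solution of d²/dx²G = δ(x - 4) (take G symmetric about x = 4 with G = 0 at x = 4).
\frac{|x - 4|}{2}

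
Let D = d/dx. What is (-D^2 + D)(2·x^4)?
8 x^{2} \left(x - 3\right)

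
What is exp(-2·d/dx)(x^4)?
x^{4} - 8 x^{3} + 24 x^{2} - 32 x + 16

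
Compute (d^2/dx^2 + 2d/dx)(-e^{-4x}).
- 8 e^{- 4 x}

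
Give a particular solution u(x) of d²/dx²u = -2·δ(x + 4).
-|x + 4|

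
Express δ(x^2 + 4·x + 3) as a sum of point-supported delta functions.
\frac{\delta(x + 3) + \delta(x + 1)}{2}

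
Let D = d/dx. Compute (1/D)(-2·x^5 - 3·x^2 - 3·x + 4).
- \frac{x^{6}}{3} - x^{3} - \frac{3 x^{2}}{2} + 4 x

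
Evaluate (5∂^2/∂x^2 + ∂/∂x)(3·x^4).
12 x^{2} \left(x + 15\right)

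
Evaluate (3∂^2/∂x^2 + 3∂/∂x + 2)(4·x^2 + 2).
8 x^{2} + 24 x + 28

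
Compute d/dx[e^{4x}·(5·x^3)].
x^{2} \left(20 x + 15\right) e^{4 x}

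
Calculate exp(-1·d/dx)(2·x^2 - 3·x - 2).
2 x^{2} - 7 x + 3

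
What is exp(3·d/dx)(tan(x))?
\tan{\left(x + 3 \right)}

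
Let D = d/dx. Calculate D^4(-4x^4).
-96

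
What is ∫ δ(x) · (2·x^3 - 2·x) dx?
0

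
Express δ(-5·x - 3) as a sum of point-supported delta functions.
\frac{\delta(x + 3/5)}{5}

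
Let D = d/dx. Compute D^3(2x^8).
672 x^{5}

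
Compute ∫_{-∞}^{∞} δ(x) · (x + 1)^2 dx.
1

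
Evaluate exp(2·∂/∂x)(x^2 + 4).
x^{2} + 4 x + 8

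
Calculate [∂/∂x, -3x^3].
- 9 x^{2}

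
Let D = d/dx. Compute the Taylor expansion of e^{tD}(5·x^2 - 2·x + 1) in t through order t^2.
5 t^{2} + 2 t \left(5 x - 1\right) + 5 x^{2} - 2 x + 1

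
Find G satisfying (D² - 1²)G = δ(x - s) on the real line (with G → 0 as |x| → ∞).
-\frac{e^{-|x-s|}}{2}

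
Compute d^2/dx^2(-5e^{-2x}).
- 20 e^{- 2 x}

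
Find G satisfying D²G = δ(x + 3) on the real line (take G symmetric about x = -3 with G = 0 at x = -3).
\frac{|x + 3|}{2}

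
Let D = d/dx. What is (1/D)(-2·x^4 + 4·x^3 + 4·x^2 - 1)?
- \frac{2 x^{5}}{5} + x^{4} + \frac{4 x^{3}}{3} - x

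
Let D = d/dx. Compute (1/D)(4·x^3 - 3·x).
x^{4} - \frac{3 x^{2}}{2}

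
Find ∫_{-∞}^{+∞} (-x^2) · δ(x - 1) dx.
-1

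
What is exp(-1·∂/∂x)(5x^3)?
5 x^{3} - 15 x^{2} + 15 x - 5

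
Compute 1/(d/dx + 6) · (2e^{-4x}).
e^{- 4 x}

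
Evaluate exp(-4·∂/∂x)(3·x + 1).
3 x - 11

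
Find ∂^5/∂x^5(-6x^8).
- 40320 x^{3}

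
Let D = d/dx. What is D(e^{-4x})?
- 4 e^{- 4 x}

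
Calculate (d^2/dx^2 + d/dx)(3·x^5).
15 x^{3} \left(x + 4\right)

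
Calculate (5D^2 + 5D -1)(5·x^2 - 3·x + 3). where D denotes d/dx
- 5 x^{2} + 53 x + 32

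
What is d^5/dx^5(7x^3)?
0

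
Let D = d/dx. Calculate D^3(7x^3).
42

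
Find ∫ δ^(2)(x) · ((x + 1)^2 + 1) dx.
2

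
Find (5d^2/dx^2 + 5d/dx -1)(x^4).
x^{2} \left(- x^{2} + 20 x + 60\right)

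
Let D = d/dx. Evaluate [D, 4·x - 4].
4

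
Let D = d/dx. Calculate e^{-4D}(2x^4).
2 x^{4} - 32 x^{3} + 192 x^{2} - 512 x + 512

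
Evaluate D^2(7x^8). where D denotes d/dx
392 x^{6}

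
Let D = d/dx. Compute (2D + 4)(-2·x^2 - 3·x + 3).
- 8 x^{2} - 20 x + 6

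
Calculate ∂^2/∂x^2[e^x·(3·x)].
3 \left(x + 2\right) e^{x}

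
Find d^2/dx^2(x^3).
6 x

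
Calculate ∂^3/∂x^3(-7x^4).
- 168 x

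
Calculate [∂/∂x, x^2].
2 x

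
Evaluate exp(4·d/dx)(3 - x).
- x - 1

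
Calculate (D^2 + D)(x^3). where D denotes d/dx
3 x \left(x + 2\right)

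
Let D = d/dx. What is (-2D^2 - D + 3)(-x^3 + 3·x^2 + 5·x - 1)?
- 3 x^{3} + 12 x^{2} + 21 x - 20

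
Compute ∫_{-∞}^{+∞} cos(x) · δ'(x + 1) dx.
- \sin{\left(1 \right)}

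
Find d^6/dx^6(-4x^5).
0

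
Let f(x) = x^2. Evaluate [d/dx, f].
2 x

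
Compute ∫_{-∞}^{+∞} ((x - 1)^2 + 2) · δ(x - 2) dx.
3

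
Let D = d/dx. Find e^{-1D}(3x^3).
3 x^{3} - 9 x^{2} + 9 x - 3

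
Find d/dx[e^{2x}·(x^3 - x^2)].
x \left(2 x^{2} + x - 2\right) e^{2 x}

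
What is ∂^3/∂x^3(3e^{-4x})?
- 192 e^{- 4 x}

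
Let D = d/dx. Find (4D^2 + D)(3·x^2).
6 x + 24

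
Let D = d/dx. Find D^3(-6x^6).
- 720 x^{3}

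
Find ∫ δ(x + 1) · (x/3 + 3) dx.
\frac{8}{3}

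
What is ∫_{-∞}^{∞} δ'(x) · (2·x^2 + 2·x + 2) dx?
-2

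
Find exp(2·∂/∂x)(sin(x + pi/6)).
\sin{\left(x + \frac{\pi}{6} + 2 \right)}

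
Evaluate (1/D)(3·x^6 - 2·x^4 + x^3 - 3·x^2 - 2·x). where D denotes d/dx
\frac{3 x^{7}}{7} - \frac{2 x^{5}}{5} + \frac{x^{4}}{4} - x^{3} - x^{2}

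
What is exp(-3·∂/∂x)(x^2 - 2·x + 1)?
x^{2} - 8 x + 16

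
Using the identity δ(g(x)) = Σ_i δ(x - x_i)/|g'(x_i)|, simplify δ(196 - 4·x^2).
\frac{\delta(x - 7) + \delta(x + 7)}{56}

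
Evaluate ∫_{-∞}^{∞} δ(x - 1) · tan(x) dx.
\tan{\left(1 \right)}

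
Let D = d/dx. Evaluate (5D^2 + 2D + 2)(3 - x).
4 - 2 x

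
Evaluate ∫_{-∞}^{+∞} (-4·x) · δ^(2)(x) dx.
0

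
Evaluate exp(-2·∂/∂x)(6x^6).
6 x^{6} - 72 x^{5} + 360 x^{4} - 960 x^{3} + 1440 x^{2} - 1152 x + 384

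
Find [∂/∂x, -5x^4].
- 20 x^{3}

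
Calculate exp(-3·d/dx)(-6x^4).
- 6 x^{4} + 72 x^{3} - 324 x^{2} + 648 x - 486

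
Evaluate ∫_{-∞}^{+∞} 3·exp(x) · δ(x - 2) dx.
3 e^{2}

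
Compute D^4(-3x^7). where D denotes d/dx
- 2520 x^{3}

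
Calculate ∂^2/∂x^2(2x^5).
40 x^{3}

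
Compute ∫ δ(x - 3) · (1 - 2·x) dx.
-5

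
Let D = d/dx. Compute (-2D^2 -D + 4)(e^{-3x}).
- 11 e^{- 3 x}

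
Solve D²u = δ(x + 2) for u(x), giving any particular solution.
\frac{|x + 2|}{2}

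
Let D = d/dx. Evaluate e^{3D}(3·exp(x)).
3 e^{x + 3}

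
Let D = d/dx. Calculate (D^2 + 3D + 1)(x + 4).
x + 7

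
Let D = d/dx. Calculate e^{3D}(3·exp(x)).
3 e^{x + 3}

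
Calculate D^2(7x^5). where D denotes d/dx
140 x^{3}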